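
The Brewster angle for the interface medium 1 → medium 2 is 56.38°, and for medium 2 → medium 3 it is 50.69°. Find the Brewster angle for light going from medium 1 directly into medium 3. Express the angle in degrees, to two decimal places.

tan θ_B(1→2) = n₂/n₁ = tan 56.38° = 1.5040.
tan θ_B(2→3) = n₃/n₂ = tan 50.69° = 1.2213.
Multiplying, n₃/n₁ = 1.5040 × 1.2213 = 1.8369, and θ_B(1→3) = arctan 1.8369 = 61.44°.

θ_B ≈ 61.44°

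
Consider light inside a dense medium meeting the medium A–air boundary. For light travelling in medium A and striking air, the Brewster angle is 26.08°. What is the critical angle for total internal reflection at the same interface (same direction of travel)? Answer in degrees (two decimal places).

θ_c ≈ 29.31°

From Brewster, n₂/n₁ = tan θ_B = tan 26.08° = 0.4895.
Then sin θ_c = n₂/n₁ = 0.4895, so θ_c = arcsin 0.4895 = 29.31°.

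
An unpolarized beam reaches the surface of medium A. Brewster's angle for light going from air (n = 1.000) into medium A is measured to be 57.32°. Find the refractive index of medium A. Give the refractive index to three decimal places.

n ≈ 1.559

At Brewster's angle, tan θ_B = n₂/n₁ with n₁ on the incident side (air) and n₂ on the transmitted side (medium A).
n₂ = n₁ tan θ_B = 1.000 × tan 57.32° = 1.559.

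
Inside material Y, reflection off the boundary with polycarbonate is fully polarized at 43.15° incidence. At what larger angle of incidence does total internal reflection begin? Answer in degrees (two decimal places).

θ_c ≈ 69.62°

From Brewster, n₂/n₁ = tan θ_B = tan 43.15° = 0.9374.
Then sin θ_c = n₂/n₁ = 0.9374, so θ_c = arcsin 0.9374 = 69.62°.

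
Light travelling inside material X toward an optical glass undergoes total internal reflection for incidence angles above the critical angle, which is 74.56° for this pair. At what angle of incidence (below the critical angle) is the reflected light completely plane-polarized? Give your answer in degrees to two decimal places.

θ_B ≈ 43.95°

n₂/n₁ = sin θ_c = sin 74.56° = 0.9639.
tan θ_B equals the same ratio, so θ_B = arctan(0.9639) = 43.95°.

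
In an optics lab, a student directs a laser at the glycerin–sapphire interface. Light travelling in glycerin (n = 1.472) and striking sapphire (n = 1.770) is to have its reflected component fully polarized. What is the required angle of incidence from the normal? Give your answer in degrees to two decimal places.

Here n₂/n₁ = 1.770/1.472 = 1.2024, and Brewster's law gives tan θ_B = n₂/n₁.
So θ_B = arctan 1.2024 = 50.25°.

θ_B ≈ 50.25°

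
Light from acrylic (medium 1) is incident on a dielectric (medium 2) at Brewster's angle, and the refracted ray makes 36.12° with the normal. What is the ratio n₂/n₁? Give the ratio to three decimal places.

At Brewster incidence θ_B = 90° − θ_t = 90° − 36.12° = 53.88°.
tan θ_B = n₂/n₁, so n₂/n₁ = tan 53.88° = 1.370.

n₂/n₁ ≈ 1.370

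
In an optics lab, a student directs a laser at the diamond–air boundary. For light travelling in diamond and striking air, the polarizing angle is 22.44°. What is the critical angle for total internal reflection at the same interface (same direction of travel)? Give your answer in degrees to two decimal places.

θ_c ≈ 24.39°

n₂/n₁ = tan 22.44° = 0.4130; the critical angle satisfies sin θ_c = n₂/n₁.
θ_c = arcsin(0.4130) = 24.39°.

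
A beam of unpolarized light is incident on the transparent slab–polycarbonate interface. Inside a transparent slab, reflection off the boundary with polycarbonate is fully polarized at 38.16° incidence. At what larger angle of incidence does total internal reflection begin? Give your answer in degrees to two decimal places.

From Brewster, n₂/n₁ = tan θ_B = tan 38.16° = 0.7858.
Then sin θ_c = n₂/n₁ = 0.7858, so θ_c = arcsin 0.7858 = 51.79°.

θ_c ≈ 51.79°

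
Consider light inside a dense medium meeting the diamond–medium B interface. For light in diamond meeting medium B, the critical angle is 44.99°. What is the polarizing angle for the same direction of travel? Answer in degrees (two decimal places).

θ_B ≈ 35.26°

n₂/n₁ = sin θ_c = sin 44.99° = 0.7070.
tan θ_B equals the same ratio, so θ_B = arctan(0.7070) = 35.26°.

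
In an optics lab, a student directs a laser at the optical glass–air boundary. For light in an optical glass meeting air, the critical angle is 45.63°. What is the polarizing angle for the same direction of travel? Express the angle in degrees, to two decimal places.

θ_B ≈ 35.56°

n₂/n₁ = sin θ_c = sin 45.63° = 0.7148.
tan θ_B equals the same ratio, so θ_B = arctan(0.7148) = 35.56°.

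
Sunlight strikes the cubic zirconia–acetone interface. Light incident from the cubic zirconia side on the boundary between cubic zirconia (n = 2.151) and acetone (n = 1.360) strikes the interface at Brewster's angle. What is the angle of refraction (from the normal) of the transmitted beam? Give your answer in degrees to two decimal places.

θ_B = arctan(n₂/n₁) = arctan(1.360/2.151) = 32.30°.
The refracted ray is perpendicular to the reflected ray, so θ_t = 90° − θ_B = 57.70°.

θ_t ≈ 57.70°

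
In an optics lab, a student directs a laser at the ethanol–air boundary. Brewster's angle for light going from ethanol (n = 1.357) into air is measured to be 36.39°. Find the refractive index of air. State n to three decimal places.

Full polarization of the reflected beam means tan θ_B = n₂/n₁, where n₁ is the incident medium (ethanol).
n₂ = n₁ tan θ_B = 1.357 × tan 36.39° = 1.000.

n ≈ 1.000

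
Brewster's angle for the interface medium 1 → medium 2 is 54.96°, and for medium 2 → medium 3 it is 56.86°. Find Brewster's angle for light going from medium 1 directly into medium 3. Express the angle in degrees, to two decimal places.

n₂/n₁ = tan 54.96° = 1.4260 and n₃/n₂ = tan 56.86° = 1.5317.
So n₃/n₁ = (n₂/n₁)(n₃/n₂) = 1.4260 × 1.5317 = 2.1842.
θ_B(1→3) = arctan(2.1842) = 65.40°.

θ_B ≈ 65.40°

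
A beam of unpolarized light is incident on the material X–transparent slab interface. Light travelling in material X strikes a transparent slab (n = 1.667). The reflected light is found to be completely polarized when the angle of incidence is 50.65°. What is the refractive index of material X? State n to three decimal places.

Brewster's law: tan θ_B = n₂/n₁ (light incident in material X, refracted into a transparent slab).
n₁ = n₂ / tan θ_B = 1.667 / tan 50.65° = 1.367.

n ≈ 1.367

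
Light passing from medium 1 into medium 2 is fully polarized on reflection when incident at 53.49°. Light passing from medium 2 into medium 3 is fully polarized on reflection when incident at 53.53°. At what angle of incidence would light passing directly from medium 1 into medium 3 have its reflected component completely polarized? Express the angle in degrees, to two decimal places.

tan θ_B(1→2) = n₂/n₁ = tan 53.49° = 1.3509.
tan θ_B(2→3) = n₃/n₂ = tan 53.53° = 1.3529.
So n₃/n₁ = (n₂/n₁)(n₃/n₂) = 1.3509 × 1.3529 = 1.8277.
θ_B(1→3) = arctan(1.8277) = 61.32°.

θ_B ≈ 61.32°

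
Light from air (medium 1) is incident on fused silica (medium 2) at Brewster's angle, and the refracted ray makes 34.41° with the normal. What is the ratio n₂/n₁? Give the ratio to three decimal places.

n₂/n₁ ≈ 1.460

θ_B + θ_t = 90°, so θ_B = 90° − 34.41° = 55.59°.
Then n₂/n₁ = tan θ_B = tan 55.59° = 1.460.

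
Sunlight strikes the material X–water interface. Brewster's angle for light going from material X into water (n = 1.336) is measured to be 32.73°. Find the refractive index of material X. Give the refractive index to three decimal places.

Brewster's law: tan θ_B = n₂/n₁ (light incident in material X, refracted into water).
n₁ = n₂ / tan θ_B = 1.336 / tan 32.73° = 2.079.

n ≈ 2.079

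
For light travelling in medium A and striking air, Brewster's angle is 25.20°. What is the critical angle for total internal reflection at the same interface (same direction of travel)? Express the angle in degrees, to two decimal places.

From Brewster, n₂/n₁ = tan θ_B = tan 25.20° = 0.4706.
Then sin θ_c = n₂/n₁ = 0.4706, so θ_c = arcsin 0.4706 = 28.07°.

θ_c ≈ 28.07°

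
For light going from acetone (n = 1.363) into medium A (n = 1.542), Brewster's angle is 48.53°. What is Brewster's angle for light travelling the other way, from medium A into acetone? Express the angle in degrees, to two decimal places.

θ_B' ≈ 41.47°

tan θ_B' = n₁/n₂ = 1/tan θ_B, so θ_B' = 90° − θ_B.
θ_B' = 90° − 48.53° = 41.47°.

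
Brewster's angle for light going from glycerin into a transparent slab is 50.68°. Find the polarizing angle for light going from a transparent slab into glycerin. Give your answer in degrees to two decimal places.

tan θ_B' = n₁/n₂ = 1/tan θ_B, so θ_B' = 90° − θ_B.
θ_B' = 90° − 50.68° = 39.32°.

θ_B' ≈ 39.32°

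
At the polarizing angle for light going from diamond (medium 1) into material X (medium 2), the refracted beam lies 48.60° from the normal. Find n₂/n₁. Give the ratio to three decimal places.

n₂/n₁ ≈ 0.882

θ_B + θ_t = 90°, so θ_B = 90° − 48.60° = 41.40°.
Then n₂/n₁ = tan θ_B = tan 41.40° = 0.882.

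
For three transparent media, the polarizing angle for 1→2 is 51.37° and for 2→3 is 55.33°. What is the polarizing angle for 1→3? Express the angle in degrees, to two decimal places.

θ_B ≈ 61.07°

tan θ_B(1→2) = n₂/n₁ = tan 51.37° = 1.2513.
tan θ_B(2→3) = n₃/n₂ = tan 55.33° = 1.4458.
Multiplying, n₃/n₁ = 1.2513 × 1.4458 = 1.8092, and θ_B(1→3) = arctan 1.8092 = 61.07°.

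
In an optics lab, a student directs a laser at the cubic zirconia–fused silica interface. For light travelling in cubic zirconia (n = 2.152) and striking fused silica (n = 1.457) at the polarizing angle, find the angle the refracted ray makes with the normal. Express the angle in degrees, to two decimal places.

θ_B = arctan(n₂/n₁) = arctan(1.457/2.152) = 34.10°.
The refracted ray is perpendicular to the reflected ray, so θ_t = 90° − θ_B = 55.90°.

θ_t ≈ 55.90°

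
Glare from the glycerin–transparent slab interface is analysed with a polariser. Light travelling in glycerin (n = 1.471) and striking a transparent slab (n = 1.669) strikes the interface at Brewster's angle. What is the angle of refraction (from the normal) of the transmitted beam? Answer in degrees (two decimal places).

θ_t ≈ 41.39°

θ_B = arctan(n₂/n₁) = arctan(1.669/1.471) = 48.61°.
The refracted ray is perpendicular to the reflected ray, so θ_t = 90° − θ_B = 41.39°.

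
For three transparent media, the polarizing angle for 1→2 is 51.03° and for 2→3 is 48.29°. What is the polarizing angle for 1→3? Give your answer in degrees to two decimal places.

n₂/n₁ = tan 51.03° = 1.2362 and n₃/n₂ = tan 48.29° = 1.1220.
Multiplying, n₃/n₁ = 1.2362 × 1.1220 = 1.3870, and θ_B(1→3) = arctan 1.3870 = 54.21°.

θ_B ≈ 54.21°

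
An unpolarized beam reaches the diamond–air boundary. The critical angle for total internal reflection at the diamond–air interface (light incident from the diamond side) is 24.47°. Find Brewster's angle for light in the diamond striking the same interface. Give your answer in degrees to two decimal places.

At the critical angle sin θ_c = n₂/n₁, giving n₂/n₁ = sin 24.47° = 0.4142.
Then tan θ_B = n₂/n₁ = 0.4142, so θ_B = arctan 0.4142 = 22.50°.

θ_B ≈ 22.50°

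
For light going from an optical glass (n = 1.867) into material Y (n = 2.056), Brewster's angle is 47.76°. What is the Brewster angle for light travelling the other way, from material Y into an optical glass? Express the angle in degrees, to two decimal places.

Reversing the direction swaps n₁ and n₂, so tan θ_B' = 1/tan θ_B and θ_B' = 90° − θ_B.
Hence θ_B' = 90° − 47.76° = 42.24°.

θ_B' ≈ 42.24°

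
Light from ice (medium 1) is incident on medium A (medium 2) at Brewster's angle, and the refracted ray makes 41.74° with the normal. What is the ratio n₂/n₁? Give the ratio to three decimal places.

At Brewster incidence θ_B = 90° − θ_t = 90° − 41.74° = 48.26°.
tan θ_B = n₂/n₁, so n₂/n₁ = tan 48.26° = 1.121.

n₂/n₁ ≈ 1.121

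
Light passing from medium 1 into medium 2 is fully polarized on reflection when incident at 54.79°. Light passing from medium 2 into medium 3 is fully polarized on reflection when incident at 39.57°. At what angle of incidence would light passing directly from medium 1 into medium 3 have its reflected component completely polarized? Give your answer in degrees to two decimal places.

n₂/n₁ = tan 54.79° = 1.4171 and n₃/n₂ = tan 39.57° = 0.8264.
n₃/n₁ = 1.1710. Then tan θ_B(1→3) = n₃/n₁, so θ_B(1→3) = arctan(1.1710) = 49.50°.

θ_B ≈ 49.50°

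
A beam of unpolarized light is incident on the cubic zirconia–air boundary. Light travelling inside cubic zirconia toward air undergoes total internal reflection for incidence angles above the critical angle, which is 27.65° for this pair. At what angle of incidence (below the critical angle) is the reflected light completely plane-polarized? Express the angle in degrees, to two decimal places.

sin θ_c = n₂/n₁, so n₂/n₁ = sin 27.65° = 0.4641.
Brewster: tan θ_B = n₂/n₁ = 0.4641.
θ_B = arctan(0.4641) = 24.89°.

θ_B ≈ 24.89°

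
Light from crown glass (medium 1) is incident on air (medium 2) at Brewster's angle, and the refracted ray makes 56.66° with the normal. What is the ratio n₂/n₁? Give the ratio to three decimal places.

n₂/n₁ ≈ 0.658

At Brewster incidence θ_B = 90° − θ_t = 90° − 56.66° = 33.34°.
Then n₂/n₁ = tan θ_B = tan 33.34° = 0.658.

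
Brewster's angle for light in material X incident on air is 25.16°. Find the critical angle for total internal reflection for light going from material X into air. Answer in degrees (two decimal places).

n₂/n₁ = tan 25.16° = 0.4697; the critical angle satisfies sin θ_c = n₂/n₁.
θ_c = arcsin(0.4697) = 28.02°.

θ_c ≈ 28.02°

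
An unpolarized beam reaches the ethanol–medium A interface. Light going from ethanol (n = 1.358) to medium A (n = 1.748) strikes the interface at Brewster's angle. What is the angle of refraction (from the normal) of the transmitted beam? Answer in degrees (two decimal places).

tan θ_B = n₂/n₁ = 1.748/1.358 = 1.2872, so θ_B = 52.16°.
At Brewster's angle the reflected and refracted rays are perpendicular, so θ_t = 90° − θ_B = 90° − 52.16° = 37.84°.

θ_t ≈ 37.84°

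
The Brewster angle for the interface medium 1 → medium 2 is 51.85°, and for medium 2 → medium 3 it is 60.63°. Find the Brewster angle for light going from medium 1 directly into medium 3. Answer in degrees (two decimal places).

n₂/n₁ = tan 51.85° = 1.2731 and n₃/n₂ = tan 60.63° = 1.7769.
So n₃/n₁ = (n₂/n₁)(n₃/n₂) = 1.2731 × 1.7769 = 2.2621.
θ_B(1→3) = arctan(2.2621) = 66.15°.

θ_B ≈ 66.15°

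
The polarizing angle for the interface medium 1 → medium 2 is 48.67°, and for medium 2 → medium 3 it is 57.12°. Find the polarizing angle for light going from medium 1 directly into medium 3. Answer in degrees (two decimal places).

n₂/n₁ = tan 48.67° = 1.1371 and n₃/n₂ = tan 57.12° = 1.5469.
So n₃/n₁ = (n₂/n₁)(n₃/n₂) = 1.1371 × 1.5469 = 1.7590.
θ_B(1→3) = arctan(1.7590) = 60.38°.

θ_B ≈ 60.38°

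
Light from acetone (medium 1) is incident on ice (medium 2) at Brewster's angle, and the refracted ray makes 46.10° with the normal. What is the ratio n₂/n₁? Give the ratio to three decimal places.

θ_B + θ_t = 90°, so θ_B = 90° − 46.10° = 43.90°.
tan θ_B = n₂/n₁, so n₂/n₁ = tan 43.90° = 0.962.

n₂/n₁ ≈ 0.962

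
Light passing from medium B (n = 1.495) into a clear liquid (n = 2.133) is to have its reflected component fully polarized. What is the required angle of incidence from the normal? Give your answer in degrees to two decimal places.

At Brewster's angle the reflected and refracted rays are perpendicular, which with Snell's law gives tan θ_B = n₂/n₁.
Here n₂/n₁ = 2.133/1.495 = 1.4268, and Brewster's law gives tan θ_B = n₂/n₁. Taking the arctangent, θ_B = 54.97°.

θ_B ≈ 54.97°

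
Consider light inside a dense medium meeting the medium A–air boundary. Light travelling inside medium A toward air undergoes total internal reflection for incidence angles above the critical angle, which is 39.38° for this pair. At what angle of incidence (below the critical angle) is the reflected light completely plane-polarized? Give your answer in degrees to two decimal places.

θ_B ≈ 32.39°

n₂/n₁ = sin θ_c = sin 39.38° = 0.6345.
tan θ_B equals the same ratio, so θ_B = arctan(0.6345) = 32.39°.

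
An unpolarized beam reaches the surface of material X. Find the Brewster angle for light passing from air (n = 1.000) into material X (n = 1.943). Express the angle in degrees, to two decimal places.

Here n₂/n₁ = 1.943/1.000 = 1.9430, and Brewster's law gives tan θ_B = n₂/n₁. Taking the arctangent, θ_B = 62.77°.

θ_B ≈ 62.77°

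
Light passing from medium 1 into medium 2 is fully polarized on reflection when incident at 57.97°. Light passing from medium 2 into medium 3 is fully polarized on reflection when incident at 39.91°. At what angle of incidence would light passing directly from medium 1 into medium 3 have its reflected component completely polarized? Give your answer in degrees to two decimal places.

θ_B ≈ 53.21°

Each Brewster angle gives a ratio: n₂/n₁ = tan 57.97° = 1.5985, n₃/n₂ = tan 39.91° = 0.8364.
Multiplying, n₃/n₁ = 1.5985 × 0.8364 = 1.3370, and θ_B(1→3) = arctan 1.3370 = 53.21°.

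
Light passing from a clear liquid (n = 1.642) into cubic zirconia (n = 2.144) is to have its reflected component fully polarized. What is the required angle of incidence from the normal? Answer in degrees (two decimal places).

θ_B ≈ 52.55°

At Brewster's angle the reflected and refracted rays are perpendicular, which with Snell's law gives tan θ_B = n₂/n₁.
Brewster's condition: tan θ_B = n₂/n₁ = 2.144/1.642 = 1.3057.
θ_B = arctan(1.3057) = 52.55°.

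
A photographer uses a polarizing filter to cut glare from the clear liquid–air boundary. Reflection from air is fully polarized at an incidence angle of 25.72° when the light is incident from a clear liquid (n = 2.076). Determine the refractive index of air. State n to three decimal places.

n ≈ 1.000

Brewster's law: tan θ_B = n₂/n₁ (light incident in a clear liquid, refracted into air).
n₂ = n₁ tan θ_B = 2.076 × tan 25.72° = 1.000.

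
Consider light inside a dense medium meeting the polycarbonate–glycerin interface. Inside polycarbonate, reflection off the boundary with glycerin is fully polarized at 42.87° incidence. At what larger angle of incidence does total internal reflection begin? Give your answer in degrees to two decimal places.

tan θ_B = n₂/n₁ = tan 42.87° = 0.9283.
Total internal reflection: sin θ_c = n₂/n₁ = 0.9283.
θ_c = arcsin(0.9283) = 68.17°.

θ_c ≈ 68.17°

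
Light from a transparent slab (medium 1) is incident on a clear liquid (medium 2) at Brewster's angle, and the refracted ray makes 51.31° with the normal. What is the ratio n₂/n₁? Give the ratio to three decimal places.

At Brewster incidence θ_B = 90° − θ_t = 90° − 51.31° = 38.69°.
tan θ_B = n₂/n₁, so n₂/n₁ = tan 38.69° = 0.801.

n₂/n₁ ≈ 0.801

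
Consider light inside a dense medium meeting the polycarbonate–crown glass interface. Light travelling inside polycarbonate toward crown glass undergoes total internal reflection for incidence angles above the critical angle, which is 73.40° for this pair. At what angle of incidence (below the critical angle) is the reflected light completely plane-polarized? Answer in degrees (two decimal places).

θ_B ≈ 43.78°

n₂/n₁ = sin θ_c = sin 73.40° = 0.9583.
tan θ_B equals the same ratio, so θ_B = arctan(0.9583) = 43.78°.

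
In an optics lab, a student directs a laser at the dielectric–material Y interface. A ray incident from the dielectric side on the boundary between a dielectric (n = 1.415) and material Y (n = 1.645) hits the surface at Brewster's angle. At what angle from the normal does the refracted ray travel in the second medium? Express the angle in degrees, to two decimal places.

θ_t ≈ 40.70°

tan θ_B = n₂/n₁ = 1.645/1.415 = 1.1625, so θ_B = 49.30°.
The refracted ray is perpendicular to the reflected ray, so θ_t = 90° − θ_B = 40.70°.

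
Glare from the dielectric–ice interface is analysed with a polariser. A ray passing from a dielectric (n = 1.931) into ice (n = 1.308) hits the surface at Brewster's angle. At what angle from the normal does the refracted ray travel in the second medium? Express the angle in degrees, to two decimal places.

θ_t ≈ 55.89°

First find Brewster's angle: tan θ_B = 1.308/1.931 = 0.6774, giving θ_B = 34.11°.
The refracted ray is perpendicular to the reflected ray, so θ_t = 90° − θ_B = 55.89°.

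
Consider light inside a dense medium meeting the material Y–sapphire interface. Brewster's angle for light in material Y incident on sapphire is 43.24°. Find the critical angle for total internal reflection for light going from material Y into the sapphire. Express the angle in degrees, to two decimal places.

n₂/n₁ = tan 43.24° = 0.9404; the critical angle satisfies sin θ_c = n₂/n₁.
θ_c = arcsin(0.9404) = 70.11°.

θ_c ≈ 70.11°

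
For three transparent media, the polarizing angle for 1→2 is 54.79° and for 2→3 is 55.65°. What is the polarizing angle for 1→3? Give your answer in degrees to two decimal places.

θ_B ≈ 64.25°

n₂/n₁ = tan 54.79° = 1.4171 and n₃/n₂ = tan 55.65° = 1.4632.
Multiplying, n₃/n₁ = 1.4171 × 1.4632 = 2.0735, and θ_B(1→3) = arctan 2.0735 = 64.25°.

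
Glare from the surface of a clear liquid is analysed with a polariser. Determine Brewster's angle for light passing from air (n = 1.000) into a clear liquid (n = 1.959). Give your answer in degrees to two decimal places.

θ_B ≈ 62.96°

tan θ_B = n₂/n₁ = 1.959/1.000 = 1.9590.
So θ_B = arctan 1.9590 = 62.96°.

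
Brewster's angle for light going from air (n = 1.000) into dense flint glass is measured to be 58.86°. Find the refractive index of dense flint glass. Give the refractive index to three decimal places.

n ≈ 1.655

Full polarization of the reflected beam means tan θ_B = n₂/n₁, where n₁ is the incident medium (air).
n₂ = n₁ tan θ_B = 1.000 × tan 58.86° = 1.655.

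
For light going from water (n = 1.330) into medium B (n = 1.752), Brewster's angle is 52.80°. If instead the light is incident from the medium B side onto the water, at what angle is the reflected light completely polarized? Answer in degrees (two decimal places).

θ_B' ≈ 37.20°

The two Brewster angles are complementary: θ_B' = 90° − θ_B = 90° − 52.80° = 37.20°.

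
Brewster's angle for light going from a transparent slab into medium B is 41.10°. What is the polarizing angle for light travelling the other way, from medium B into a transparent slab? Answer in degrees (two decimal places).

tan θ_B' = n₁/n₂ = 1/tan θ_B, so θ_B' = 90° − θ_B.
θ_B' = 90° − 41.10° = 48.90°.

θ_B' ≈ 48.90°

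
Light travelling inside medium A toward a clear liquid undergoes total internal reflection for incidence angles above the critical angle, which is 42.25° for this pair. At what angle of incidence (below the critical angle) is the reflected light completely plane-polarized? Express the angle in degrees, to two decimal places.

θ_B ≈ 33.92°

sin θ_c = n₂/n₁, so n₂/n₁ = sin 42.25° = 0.6724.
Brewster: tan θ_B = n₂/n₁ = 0.6724.
θ_B = arctan(0.6724) = 33.92°.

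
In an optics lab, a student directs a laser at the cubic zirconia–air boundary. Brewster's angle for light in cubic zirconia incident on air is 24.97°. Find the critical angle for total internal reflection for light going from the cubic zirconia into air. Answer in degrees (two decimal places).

θ_c ≈ 27.75°

n₂/n₁ = tan 24.97° = 0.4657; the critical angle satisfies sin θ_c = n₂/n₁.
θ_c = arcsin(0.4657) = 27.75°.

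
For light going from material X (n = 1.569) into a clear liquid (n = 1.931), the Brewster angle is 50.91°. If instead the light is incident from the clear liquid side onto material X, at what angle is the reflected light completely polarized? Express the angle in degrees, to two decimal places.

θ_B' ≈ 39.09°

The two Brewster angles are complementary: θ_B' = 90° − θ_B = 90° − 50.91° = 39.09°.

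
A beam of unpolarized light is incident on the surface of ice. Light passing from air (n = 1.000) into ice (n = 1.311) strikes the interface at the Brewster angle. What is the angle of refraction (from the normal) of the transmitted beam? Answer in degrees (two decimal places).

tan θ_B = n₂/n₁ = 1.311/1.000 = 1.3110, so θ_B = 52.66°.
The refracted ray is perpendicular to the reflected ray, so θ_t = 90° − θ_B = 37.34°.

θ_t ≈ 37.34°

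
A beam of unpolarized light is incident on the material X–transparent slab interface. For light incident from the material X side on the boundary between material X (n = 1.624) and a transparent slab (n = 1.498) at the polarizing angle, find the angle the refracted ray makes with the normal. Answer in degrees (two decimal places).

θ_t ≈ 47.31°

First find Brewster's angle: tan θ_B = 1.498/1.624 = 0.9224, giving θ_B = 42.69°.
At Brewster's angle the reflected and refracted rays are perpendicular, so θ_t = 90° − θ_B = 90° − 42.69° = 47.31°.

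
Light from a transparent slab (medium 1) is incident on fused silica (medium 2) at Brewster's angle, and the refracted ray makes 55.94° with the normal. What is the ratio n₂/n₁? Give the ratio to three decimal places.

n₂/n₁ ≈ 0.676

θ_B + θ_t = 90°, so θ_B = 90° − 55.94° = 34.06°.
Then n₂/n₁ = tan θ_B = tan 34.06° = 0.676.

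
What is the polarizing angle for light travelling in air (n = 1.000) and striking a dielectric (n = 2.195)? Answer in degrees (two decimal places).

Brewster's condition: tan θ_B = n₂/n₁ = 2.195/1.000 = 2.1950. Taking the arctangent, θ_B = 65.51°.

θ_B ≈ 65.51°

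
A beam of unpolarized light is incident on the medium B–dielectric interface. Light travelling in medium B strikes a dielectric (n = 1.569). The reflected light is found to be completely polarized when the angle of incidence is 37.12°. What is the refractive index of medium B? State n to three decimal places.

Brewster's law: tan θ_B = n₂/n₁ (light incident in medium B, refracted into a dielectric).
n₁ = n₂ / tan θ_B = 1.569 / tan 37.12° = 2.073.

n ≈ 2.073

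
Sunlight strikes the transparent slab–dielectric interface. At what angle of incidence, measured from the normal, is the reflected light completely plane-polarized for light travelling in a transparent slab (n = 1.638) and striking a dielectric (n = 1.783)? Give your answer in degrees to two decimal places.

θ_B ≈ 47.43°

tan θ_B = n₂/n₁ = 1.783/1.638 = 1.0885.
So θ_B = arctan 1.0885 = 47.43°.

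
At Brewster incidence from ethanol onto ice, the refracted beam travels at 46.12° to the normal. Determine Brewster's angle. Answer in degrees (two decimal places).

θ_B ≈ 43.88°

Brewster's condition makes the reflected and refracted beams perpendicular: θ_B + θ_t = 90°.
So θ_B = 90° − θ_t = 90° − 46.12° = 43.88°.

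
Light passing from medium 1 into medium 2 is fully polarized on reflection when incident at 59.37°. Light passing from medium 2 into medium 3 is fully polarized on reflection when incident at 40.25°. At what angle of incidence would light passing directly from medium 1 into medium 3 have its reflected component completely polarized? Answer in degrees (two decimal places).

tan θ_B(1→2) = n₂/n₁ = tan 59.37° = 1.6889.
tan θ_B(2→3) = n₃/n₂ = tan 40.25° = 0.8466.
Multiplying, n₃/n₁ = 1.6889 × 0.8466 = 1.4297, and θ_B(1→3) = arctan 1.4297 = 55.03°.

θ_B ≈ 55.03°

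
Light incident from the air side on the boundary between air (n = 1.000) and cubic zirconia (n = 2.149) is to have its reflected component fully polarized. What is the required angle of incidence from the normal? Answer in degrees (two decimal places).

θ_B ≈ 65.05°

Brewster's condition: tan θ_B = n₂/n₁ = 2.149/1.000 = 2.1490.
So θ_B = arctan 2.1490 = 65.05°.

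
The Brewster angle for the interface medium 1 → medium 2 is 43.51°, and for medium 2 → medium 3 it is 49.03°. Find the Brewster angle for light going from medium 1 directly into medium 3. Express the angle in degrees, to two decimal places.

θ_B ≈ 47.55°

Each Brewster angle gives a ratio: n₂/n₁ = tan 43.51° = 0.9493, n₃/n₂ = tan 49.03° = 1.1516.
n₃/n₁ = 1.0932. Then tan θ_B(1→3) = n₃/n₁, so θ_B(1→3) = arctan(1.0932) = 47.55°.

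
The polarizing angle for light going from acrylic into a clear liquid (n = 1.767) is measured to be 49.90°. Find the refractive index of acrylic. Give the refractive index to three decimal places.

n ≈ 1.488

Brewster's law: tan θ_B = n₂/n₁ (light incident in acrylic, refracted into a clear liquid).
n₁ = n₂ / tan θ_B = 1.767 / tan 49.90° = 1.488.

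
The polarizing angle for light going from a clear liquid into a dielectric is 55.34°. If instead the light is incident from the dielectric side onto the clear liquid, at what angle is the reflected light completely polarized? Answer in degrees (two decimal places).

θ_B' ≈ 34.66°

The two Brewster angles are complementary: θ_B' = 90° − θ_B = 90° − 55.34° = 34.66°.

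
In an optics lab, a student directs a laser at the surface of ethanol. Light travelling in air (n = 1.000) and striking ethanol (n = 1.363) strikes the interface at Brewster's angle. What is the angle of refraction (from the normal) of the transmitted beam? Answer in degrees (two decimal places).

First find Brewster's angle: tan θ_B = 1.363/1.000 = 1.3630, giving θ_B = 53.73°.
The refracted ray is perpendicular to the reflected ray, so θ_t = 90° − θ_B = 36.27°.

θ_t ≈ 36.27°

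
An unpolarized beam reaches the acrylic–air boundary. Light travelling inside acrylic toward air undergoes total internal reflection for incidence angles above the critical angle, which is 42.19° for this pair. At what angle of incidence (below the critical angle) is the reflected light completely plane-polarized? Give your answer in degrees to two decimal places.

At the critical angle sin θ_c = n₂/n₁, giving n₂/n₁ = sin 42.19° = 0.6716.
Then tan θ_B = n₂/n₁ = 0.6716, so θ_B = arctan 0.6716 = 33.88°.

θ_B ≈ 33.88°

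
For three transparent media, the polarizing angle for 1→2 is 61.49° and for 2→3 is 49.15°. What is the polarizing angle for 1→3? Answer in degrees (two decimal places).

θ_B ≈ 64.84°

tan θ_B(1→2) = n₂/n₁ = tan 61.49° = 1.8410.
tan θ_B(2→3) = n₃/n₂ = tan 49.15° = 1.1565.
n₃/n₁ = 2.1291. Then tan θ_B(1→3) = n₃/n₁, so θ_B(1→3) = arctan(2.1291) = 64.84°.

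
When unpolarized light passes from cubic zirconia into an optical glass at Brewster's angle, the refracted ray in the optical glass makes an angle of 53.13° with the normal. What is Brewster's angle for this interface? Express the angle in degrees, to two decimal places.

Since the reflected and refracted rays are at right angles at the polarizing angle, θ_B + θ_t = 90°.
θ_B = 90° − 53.13° = 36.87°.

θ_B ≈ 36.87°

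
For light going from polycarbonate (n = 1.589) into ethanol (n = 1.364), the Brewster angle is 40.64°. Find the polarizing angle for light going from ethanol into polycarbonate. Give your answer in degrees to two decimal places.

The two Brewster angles are complementary: θ_B' = 90° − θ_B = 90° − 40.64° = 49.36°.

θ_B' ≈ 49.36°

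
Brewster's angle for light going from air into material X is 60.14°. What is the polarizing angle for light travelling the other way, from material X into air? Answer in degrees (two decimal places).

tan θ_B' = n₁/n₂ = 1/tan θ_B, so θ_B' = 90° − θ_B.
θ_B' = 90° − 60.14° = 29.86°.

θ_B' ≈ 29.86°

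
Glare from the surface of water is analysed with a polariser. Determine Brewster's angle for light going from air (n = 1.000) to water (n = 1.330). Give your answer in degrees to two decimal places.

θ_B ≈ 53.06°

Here n₂/n₁ = 1.330/1.000 = 1.3300, and Brewster's law gives tan θ_B = n₂/n₁.
θ_B = arctan(1.3300) = 53.06°.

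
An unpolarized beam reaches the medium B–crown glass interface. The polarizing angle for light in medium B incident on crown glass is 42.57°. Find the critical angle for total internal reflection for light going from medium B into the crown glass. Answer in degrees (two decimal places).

From Brewster, n₂/n₁ = tan θ_B = tan 42.57° = 0.9186.
Then sin θ_c = n₂/n₁ = 0.9186, so θ_c = arcsin 0.9186 = 66.72°.

θ_c ≈ 66.72°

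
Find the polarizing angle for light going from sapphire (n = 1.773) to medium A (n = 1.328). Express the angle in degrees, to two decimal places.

Here n₂/n₁ = 1.328/1.773 = 0.7490, and Brewster's law gives tan θ_B = n₂/n₁. Taking the arctangent, θ_B = 36.83°.

θ_B ≈ 36.83°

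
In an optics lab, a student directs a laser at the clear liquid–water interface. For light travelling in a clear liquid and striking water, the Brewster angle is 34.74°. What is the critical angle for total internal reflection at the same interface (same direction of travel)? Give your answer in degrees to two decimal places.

θ_c ≈ 43.91°

From Brewster, n₂/n₁ = tan θ_B = tan 34.74° = 0.6935.
Then sin θ_c = n₂/n₁ = 0.6935, so θ_c = arcsin 0.6935 = 43.91°.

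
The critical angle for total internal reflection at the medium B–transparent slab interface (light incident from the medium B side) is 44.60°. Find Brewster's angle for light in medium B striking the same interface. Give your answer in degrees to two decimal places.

θ_B ≈ 35.07°

sin θ_c = n₂/n₁, so n₂/n₁ = sin 44.60° = 0.7022.
Brewster: tan θ_B = n₂/n₁ = 0.7022.
θ_B = arctan(0.7022) = 35.07°.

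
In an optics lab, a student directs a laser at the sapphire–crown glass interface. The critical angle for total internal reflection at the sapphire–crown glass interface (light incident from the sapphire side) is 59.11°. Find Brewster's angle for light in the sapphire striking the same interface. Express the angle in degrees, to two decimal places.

At the critical angle sin θ_c = n₂/n₁, giving n₂/n₁ = sin 59.11° = 0.8582.
Then tan θ_B = n₂/n₁ = 0.8582, so θ_B = arctan 0.8582 = 40.63°.

θ_B ≈ 40.63°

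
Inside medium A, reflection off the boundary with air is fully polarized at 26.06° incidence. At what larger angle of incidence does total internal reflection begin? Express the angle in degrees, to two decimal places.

n₂/n₁ = tan 26.06° = 0.4890; the critical angle satisfies sin θ_c = n₂/n₁.
θ_c = arcsin(0.4890) = 29.28°.

θ_c ≈ 29.28°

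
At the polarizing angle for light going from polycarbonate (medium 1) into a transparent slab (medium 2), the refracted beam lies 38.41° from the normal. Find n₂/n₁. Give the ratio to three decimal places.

n₂/n₁ ≈ 1.261

At Brewster incidence θ_B = 90° − θ_t = 90° − 38.41° = 51.59°.
Then n₂/n₁ = tan θ_B = tan 51.59° = 1.261.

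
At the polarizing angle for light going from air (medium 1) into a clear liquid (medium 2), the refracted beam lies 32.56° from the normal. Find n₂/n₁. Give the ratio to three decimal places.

θ_B + θ_t = 90°, so θ_B = 90° − 32.56° = 57.44°.
tan θ_B = n₂/n₁, so n₂/n₁ = tan 57.44° = 1.566.

n₂/n₁ ≈ 1.566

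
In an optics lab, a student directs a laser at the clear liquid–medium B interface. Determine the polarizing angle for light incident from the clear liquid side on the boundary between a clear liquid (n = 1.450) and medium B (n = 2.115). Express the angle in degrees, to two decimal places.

tan θ_B = n₂/n₁ = 2.115/1.450 = 1.4586. Taking the arctangent, θ_B = 55.57°.

θ_B ≈ 55.57°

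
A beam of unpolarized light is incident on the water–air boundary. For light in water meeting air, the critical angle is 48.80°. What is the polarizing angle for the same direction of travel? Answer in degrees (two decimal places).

n₂/n₁ = sin θ_c = sin 48.80° = 0.7524.
tan θ_B equals the same ratio, so θ_B = arctan(0.7524) = 36.96°.

θ_B ≈ 36.96°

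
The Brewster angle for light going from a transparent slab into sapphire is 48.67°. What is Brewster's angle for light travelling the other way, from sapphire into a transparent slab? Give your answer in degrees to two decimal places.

tan θ_B' = n₁/n₂ = 1/tan θ_B, so θ_B' = 90° − θ_B.
θ_B' = 90° − 48.67° = 41.33°.

θ_B' ≈ 41.33°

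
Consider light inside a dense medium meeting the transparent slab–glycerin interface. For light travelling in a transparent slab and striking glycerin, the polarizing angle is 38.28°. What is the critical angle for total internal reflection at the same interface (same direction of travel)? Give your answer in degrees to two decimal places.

θ_c ≈ 52.11°

From Brewster, n₂/n₁ = tan θ_B = tan 38.28° = 0.7892.
Then sin θ_c = n₂/n₁ = 0.7892, so θ_c = arcsin 0.7892 = 52.11°.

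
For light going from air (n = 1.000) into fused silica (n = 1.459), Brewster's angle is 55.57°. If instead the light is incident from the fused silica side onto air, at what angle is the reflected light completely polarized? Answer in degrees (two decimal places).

Reversing the direction swaps n₁ and n₂, so tan θ_B' = 1/tan θ_B and θ_B' = 90° − θ_B.
Hence θ_B' = 90° − 55.57° = 34.43°.

θ_B' ≈ 34.43°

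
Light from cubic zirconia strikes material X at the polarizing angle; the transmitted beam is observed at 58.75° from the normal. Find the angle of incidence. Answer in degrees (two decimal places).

θ_B ≈ 31.25°

Since the reflected and refracted rays are at right angles at the polarizing angle, θ_B + θ_t = 90°.
So θ_B = 90° − θ_t = 90° − 58.75° = 31.25°.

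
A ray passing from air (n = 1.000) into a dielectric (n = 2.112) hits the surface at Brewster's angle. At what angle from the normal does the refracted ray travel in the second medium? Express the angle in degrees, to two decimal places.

θ_t ≈ 25.34°

θ_B = arctan(n₂/n₁) = arctan(2.112/1.000) = 64.66°.
The refracted ray is perpendicular to the reflected ray, so θ_t = 90° − θ_B = 25.34°.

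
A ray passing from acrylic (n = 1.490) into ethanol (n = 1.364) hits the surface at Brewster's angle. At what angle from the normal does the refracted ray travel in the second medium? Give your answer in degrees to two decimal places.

First find Brewster's angle: tan θ_B = 1.364/1.490 = 0.9154, giving θ_B = 42.47°.
The refracted ray is perpendicular to the reflected ray, so θ_t = 90° − θ_B = 47.53°.

θ_t ≈ 47.53°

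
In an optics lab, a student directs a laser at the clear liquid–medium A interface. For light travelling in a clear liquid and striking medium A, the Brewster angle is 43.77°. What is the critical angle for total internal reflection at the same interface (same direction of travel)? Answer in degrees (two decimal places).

From Brewster, n₂/n₁ = tan θ_B = tan 43.77° = 0.9580.
Then sin θ_c = n₂/n₁ = 0.9580, so θ_c = arcsin 0.9580 = 73.33°.

θ_c ≈ 73.33°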